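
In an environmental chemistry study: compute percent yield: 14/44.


% yield = actual/theoretical × 100
= 14/44 × 100
= 31.82%

31.82%


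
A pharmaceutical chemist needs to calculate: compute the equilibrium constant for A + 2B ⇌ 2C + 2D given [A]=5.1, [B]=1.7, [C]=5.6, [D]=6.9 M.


Kc = [C]^2[D]^2/([A][B]^2)
= (5.6^2 × 6.9^2)/(5.1^1 × 1.7^2)
= 1493.0496/14.739
= 101.3

101.3


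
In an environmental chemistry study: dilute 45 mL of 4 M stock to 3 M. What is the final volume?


C1V1 = C2V2
4 × 45 = 3 × V2
V2 = 180/3 = 60.0 mL

60.0 mL


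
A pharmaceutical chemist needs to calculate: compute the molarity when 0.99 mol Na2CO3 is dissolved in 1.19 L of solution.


M = n/V = 0.99/1.19 = 0.832 mol/L

0.832 M


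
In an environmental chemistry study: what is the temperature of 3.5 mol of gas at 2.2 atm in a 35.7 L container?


PV = nRT  (R = 0.08206 L·atm/(mol·K))
T = PV/(nR) = 2.2×35.7/(3.5×0.08206)
= 78.54/0.287210
= 273.46 K

273.46 K


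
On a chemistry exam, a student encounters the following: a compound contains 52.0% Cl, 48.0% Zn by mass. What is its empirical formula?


Assume 100 g sample. Moles of each element:
  Cl: 52.0/35.45 = 1.467 mol
  Zn: 48.0/65.38 = 0.734 mol
Divide by smallest (0.734):
  Cl: 1.467/0.734 = 2.0
  Zn: 0.734/0.734 = 1.0
Empirical formula: ZnCl2

ZnCl2


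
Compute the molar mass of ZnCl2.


M(ZnCl2) = 1×65.38 + 2×35.45
= 65.38 + 70.9
= 136.28 g/mol

136.28 g/mol


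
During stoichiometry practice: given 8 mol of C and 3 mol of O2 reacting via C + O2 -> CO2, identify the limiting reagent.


Mole ratio available / coefficient:
  C: 8/1 = 8.000
  O2: 3/1 = 3.000
Smaller ratio is limiting.

O2


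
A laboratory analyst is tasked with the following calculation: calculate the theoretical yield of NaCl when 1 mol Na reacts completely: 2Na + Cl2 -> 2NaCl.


Mole ratio NaCl:Na = 2:2
n(NaCl) = 1 × 2/2 = 1.000 mol
mass = 1.000 × 58.44 = 58.44 g

58.44 g


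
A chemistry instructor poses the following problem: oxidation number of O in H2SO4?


O is usually -2
Oxidation number: -2

-2


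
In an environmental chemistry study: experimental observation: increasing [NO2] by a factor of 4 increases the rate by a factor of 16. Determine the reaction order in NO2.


rate ∝ [NO2]^n
4^n = 16 → n = 2
Order in NO2: 2

2


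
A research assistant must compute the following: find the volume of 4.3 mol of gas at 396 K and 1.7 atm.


PV = nRT  (R = 0.08206 L·atm/(mol·K))
V = nRT/P = 4.3×0.08206×396/1.7
= 82.195 L

82.195 L


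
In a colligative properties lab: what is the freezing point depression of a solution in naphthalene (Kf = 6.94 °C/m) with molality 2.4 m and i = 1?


ΔTf = Kf × m × i
= 6.94 × 2.4 × 1
= 16.656 °C

16.656 °C


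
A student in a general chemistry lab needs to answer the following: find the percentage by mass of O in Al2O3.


M(Al2O3) = 2×26.98 + 3×16.0 = 101.96 g/mol
Mass of O = 3 × 16.0 = 48.00 g/mol
% O = 48.00/101.96 × 100 = 47.08%

47.08%


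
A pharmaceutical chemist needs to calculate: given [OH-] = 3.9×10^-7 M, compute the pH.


pOH = -log10([OH-]) = -log10(3.9×10^-7)
= 7 - log10(3.9) = 6.41
pH = 14 - pOH = 14 - 6.41 = 7.59

7.59


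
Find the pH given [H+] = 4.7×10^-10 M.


pH = -log10([H+]) = -log10(4.7×10^-10)
= 10 - log10(4.7)
= 10 - 0.67
= 9.33

9.33


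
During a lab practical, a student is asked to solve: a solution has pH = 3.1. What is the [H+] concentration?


[H+] = 10^(-pH) = 10^(-3.1)
= 7.94×10^-4 M

7.94×10^-4 M


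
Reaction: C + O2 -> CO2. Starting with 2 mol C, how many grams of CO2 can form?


Mole ratio CO2:C = 1:1
n(CO2) = 2 × 1/1 = 2.000 mol
mass = 2.000 × 44.01 = 88.02 g

88.02 g


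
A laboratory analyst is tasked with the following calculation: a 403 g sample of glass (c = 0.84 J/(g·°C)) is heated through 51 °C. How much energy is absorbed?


q = mcΔT = 403 × 0.84 × 51
= 17264.52 J

17264.52 J


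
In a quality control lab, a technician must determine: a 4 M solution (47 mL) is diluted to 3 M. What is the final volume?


C1V1 = C2V2
4 × 47 = 3 × V2
V2 = 188/3 = 62.67 mL

62.67 mL


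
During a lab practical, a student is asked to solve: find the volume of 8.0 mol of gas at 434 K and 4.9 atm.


PV = nRT  (R = 0.08206 L·atm/(mol·K))
V = nRT/P = 8.0×0.08206×434/4.9
= 58.145 L

58.145 L


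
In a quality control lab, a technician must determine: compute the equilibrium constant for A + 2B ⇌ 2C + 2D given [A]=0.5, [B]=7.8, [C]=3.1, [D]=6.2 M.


Kc = [C]^2[D]^2/([A][B]^2)
= (3.1^2 × 6.2^2)/(0.5^1 × 7.8^2)
= 369.4084/30.42
= 12.14

12.14


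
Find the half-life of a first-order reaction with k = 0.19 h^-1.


t½ = ln2/k = 0.693147/(0.19 h^-1)
= 3.648 h

3.648 h


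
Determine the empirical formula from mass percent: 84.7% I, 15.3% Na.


Assume 100 g sample. Moles of each element:
  I: 84.7/126.9 = 0.667 mol
  Na: 15.3/22.99 = 0.666 mol
Divide by smallest (0.666):
  I: 0.667/0.666 = 1.0
  Na: 0.666/0.666 = 1.0
Empirical formula: NaI

NaI


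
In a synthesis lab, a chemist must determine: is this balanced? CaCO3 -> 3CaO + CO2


Equation: CaCO3 -> 3CaO + CO2
Check atoms: C: 1=1, Ca: 1≠3, O: 3≠5
Not balanced

No, not balanced


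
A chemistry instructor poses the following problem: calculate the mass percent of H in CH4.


M(CH4) = 1×12.01 + 4×1.008 = 16.042 g/mol
Mass of H = 4 × 1.008 = 4.032 g/mol
% H = 4.032/16.042 × 100 = 25.13%

25.13%


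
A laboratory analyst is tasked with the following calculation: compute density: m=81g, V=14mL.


ρ = mass/volume
= 81/14
= 5.786 g/mL

5.786 g/mL


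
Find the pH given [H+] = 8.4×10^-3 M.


pH = -log10([H+]) = -log10(8.4×10^-3)
= 3 - log10(8.4)
= 3 - 0.92
= 2.08

2.08


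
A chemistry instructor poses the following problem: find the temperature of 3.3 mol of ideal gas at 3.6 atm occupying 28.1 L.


PV = nRT  (R = 0.08206 L·atm/(mol·K))
T = PV/(nR) = 3.6×28.1/(3.3×0.08206)
= 101.16/0.270798
= 373.56 K

373.56 K


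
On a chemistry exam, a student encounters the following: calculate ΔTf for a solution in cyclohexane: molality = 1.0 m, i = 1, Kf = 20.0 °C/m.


ΔTf = Kf × m × i
= 20.0 × 1.0 × 1
= 20.0 °C

20.0 °C


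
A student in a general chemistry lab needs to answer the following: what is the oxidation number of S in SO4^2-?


x + 4(-2) = -2, so x = +6
Oxidation number: +6

+6


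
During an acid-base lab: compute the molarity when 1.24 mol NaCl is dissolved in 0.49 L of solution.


M = n/V = 1.24/0.49 = 2.531 mol/L

2.531 M


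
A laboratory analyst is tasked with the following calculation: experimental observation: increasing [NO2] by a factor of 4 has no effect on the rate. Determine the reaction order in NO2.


rate ∝ [NO2]^n
rate ∝ [NO2]^0
Order in NO2: 0

0


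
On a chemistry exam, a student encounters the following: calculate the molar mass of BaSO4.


M(BaSO4) = 1×137.33 + 1×32.07 + 4×16.0
= 137.33 + 32.07 + 64.0
= 233.4 g/mol

233.4 g/mol


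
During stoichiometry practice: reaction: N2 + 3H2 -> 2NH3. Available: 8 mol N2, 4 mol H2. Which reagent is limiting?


Mole ratio available / coefficient:
  N2: 8/1 = 8.000
  H2: 4/3 = 1.333
Smaller ratio is limiting.

H2


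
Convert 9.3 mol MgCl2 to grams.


M(MgCl2) = 95.21 g/mol
mass = n × M = 9.3 × 95.21 = 885.45 g

885.45 g


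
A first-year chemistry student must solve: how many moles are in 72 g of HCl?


M(HCl) = 36.46 g/mol
n = mass/M = 72/36.46 = 1.9748 mol

1.9748 mol


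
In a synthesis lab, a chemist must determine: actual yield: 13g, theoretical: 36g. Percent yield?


% yield = actual/theoretical × 100
= 13/36 × 100
= 36.11%

36.11%


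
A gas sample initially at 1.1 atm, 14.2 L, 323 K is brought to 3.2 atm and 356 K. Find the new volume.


P1V1/T1 = P2V2/T2
V2 = P1V1T2/(T1P2)
= 1.1×14.2×356/(323×3.2)
= 5.38 L

5.38 L


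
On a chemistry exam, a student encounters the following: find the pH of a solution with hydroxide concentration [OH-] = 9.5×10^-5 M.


pOH = -log10([OH-]) = -log10(9.5×10^-5)
= 5 - log10(9.5) = 4.02
pH = 14 - pOH = 14 - 4.02 = 9.98

9.98


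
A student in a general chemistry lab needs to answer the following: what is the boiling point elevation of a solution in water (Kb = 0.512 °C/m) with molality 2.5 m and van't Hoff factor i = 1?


ΔTb = Kb × m × i
= 0.512 × 2.5 × 1
= 1.28 °C

1.28 °C


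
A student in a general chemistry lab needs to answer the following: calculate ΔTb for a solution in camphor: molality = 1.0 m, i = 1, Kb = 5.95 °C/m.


ΔTb = Kb × m × i
= 5.95 × 1.0 × 1
= 5.95 °C

5.95 °C


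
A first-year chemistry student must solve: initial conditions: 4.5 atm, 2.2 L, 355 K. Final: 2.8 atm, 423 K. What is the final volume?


P1V1/T1 = P2V2/T2
V2 = P1V1T2/(T1P2)
= 4.5×2.2×423/(355×2.8)
= 4.213 L

4.213 L


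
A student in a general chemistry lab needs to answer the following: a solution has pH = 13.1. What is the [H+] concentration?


[H+] = 10^(-pH) = 10^(-13.1)
= 7.94×10^-14 M

7.94×10^-14 M


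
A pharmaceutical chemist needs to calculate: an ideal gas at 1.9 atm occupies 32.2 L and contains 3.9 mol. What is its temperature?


PV = nRT  (R = 0.08206 L·atm/(mol·K))
T = PV/(nR) = 1.9×32.2/(3.9×0.08206)
= 61.18/0.320034
= 191.17 K

191.17 K


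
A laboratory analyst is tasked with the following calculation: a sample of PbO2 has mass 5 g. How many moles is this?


M(PbO2) = 239.2 g/mol
n = mass/M = 5/239.2 = 0.0209 mol

0.0209 mol


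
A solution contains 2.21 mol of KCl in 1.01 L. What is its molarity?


M = n/V = 2.21/1.01 = 2.188 mol/L

2.188 M


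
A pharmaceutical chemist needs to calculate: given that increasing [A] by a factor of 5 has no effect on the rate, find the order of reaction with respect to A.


rate ∝ [A]^n
rate ∝ [A]^0
Order in A: 0

0


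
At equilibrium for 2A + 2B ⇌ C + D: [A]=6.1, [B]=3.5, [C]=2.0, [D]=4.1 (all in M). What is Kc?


Kc = [C][D]/([A]^2[B]^2)
= (2.0^1 × 4.1^1)/(6.1^2 × 3.5^2)
= 8.2/455.8225
= 0.01799

0.01799


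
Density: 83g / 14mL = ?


ρ = mass/volume
= 83/14
= 5.929 g/mL

5.929 g/mL


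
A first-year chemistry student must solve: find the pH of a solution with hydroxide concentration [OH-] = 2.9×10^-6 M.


pOH = -log10([OH-]) = -log10(2.9×10^-6)
= 6 - log10(2.9) = 5.54
pH = 14 - pOH = 14 - 5.54 = 8.46

8.46


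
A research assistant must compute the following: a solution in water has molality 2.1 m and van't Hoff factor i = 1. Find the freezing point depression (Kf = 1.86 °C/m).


ΔTf = Kf × m × i
= 1.86 × 2.1 × 1
= 3.906 °C

3.906 °C


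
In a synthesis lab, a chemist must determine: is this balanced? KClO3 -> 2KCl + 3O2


Equation: KClO3 -> 2KCl + 3O2
Check atoms: Cl: 1≠2, K: 1≠2, O: 3≠6
Not balanced

No, not balanced


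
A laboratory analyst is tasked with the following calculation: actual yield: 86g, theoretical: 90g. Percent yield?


% yield = actual/theoretical × 100
= 86/90 × 100
= 95.56%

95.56%


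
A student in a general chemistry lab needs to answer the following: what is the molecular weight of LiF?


M(LiF) = 1×6.94 + 1×19.0
= 6.94 + 19.0
= 25.94 g/mol

25.94 g/mol


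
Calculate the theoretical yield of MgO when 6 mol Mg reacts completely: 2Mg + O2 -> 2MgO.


Mole ratio MgO:Mg = 2:2
n(MgO) = 6 × 2/2 = 6.000 mol
mass = 6.000 × 40.31 = 241.86 g

241.86 g


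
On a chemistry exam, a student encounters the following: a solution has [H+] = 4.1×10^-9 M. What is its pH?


pH = -log10([H+]) = -log10(4.1×10^-9)
= 9 - log10(4.1)
= 9 - 0.61
= 8.39

8.39


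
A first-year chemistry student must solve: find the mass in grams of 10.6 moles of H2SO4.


M(H2SO4) = 98.09 g/mol
mass = n × M = 10.6 × 98.09 = 1039.75 g

1039.75 g


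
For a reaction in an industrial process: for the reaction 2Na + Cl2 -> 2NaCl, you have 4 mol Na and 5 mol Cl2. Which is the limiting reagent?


Mole ratio available / coefficient:
  Na: 4/2 = 2.000
  Cl2: 5/1 = 5.000
Smaller ratio is limiting.

Na


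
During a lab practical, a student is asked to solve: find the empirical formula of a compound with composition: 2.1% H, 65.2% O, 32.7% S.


Assume 100 g sample. Moles of each element:
  H: 2.1/1.008 = 2.083 mol
  O: 65.2/16.0 = 4.075 mol
  S: 32.7/32.07 = 1.02 mol
Divide by smallest (1.02):
  H: 2.083/1.02 = 2.04
  O: 4.075/1.02 = 4.0
  S: 1.02/1.02 = 1.0
Empirical formula: H2SO4

H2SO4


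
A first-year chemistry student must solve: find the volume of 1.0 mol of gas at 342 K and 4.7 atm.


PV = nRT  (R = 0.08206 L·atm/(mol·K))
V = nRT/P = 1.0×0.08206×342/4.7
= 5.971 L

5.971 L


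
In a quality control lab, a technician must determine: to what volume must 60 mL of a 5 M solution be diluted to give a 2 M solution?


C1V1 = C2V2
5 × 60 = 2 × V2
V2 = 300/2 = 150.0 mL

150.0 mL


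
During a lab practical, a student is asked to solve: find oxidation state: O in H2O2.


Peroxide: O is -1
Oxidation number: -1

-1


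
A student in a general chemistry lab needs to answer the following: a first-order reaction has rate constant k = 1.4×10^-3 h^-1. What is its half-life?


t½ = ln2/k = 0.693147/(1.4×10^-3 h^-1)
= 495.1 h

495.1 h


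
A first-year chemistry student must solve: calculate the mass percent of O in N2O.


M(N2O) = 2×14.01 + 1×16.0 = 44.02 g/mol
Mass of O = 1 × 16.0 = 16.00 g/mol
% O = 16.00/44.02 × 100 = 36.35%

36.35%


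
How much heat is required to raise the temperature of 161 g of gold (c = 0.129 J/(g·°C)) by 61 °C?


q = mcΔT = 161 × 0.129 × 61
= 1266.91 J

1266.91 J


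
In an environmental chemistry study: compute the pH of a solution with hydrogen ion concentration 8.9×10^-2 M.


pH = -log10([H+]) = -log10(8.9×10^-2)
= 2 - log10(8.9)
= 2 - 0.95
= 1.05

1.05


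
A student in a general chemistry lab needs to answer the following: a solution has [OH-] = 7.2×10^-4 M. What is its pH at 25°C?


pOH = -log10([OH-]) = -log10(7.2×10^-4)
= 4 - log10(7.2) = 3.14
pH = 14 - pOH = 14 - 3.14 = 10.86

10.86


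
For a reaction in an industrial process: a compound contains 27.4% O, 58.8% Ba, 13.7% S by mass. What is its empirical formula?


Assume 100 g sample. Moles of each element:
  O: 27.4/16.0 = 1.712 mol
  Ba: 58.8/137.33 = 0.428 mol
  S: 13.7/32.07 = 0.427 mol
Divide by smallest (0.427):
  O: 1.712/0.427 = 4.01
  Ba: 0.428/0.427 = 1.0
  S: 0.427/0.427 = 1.0
Empirical formula: BaSO4

BaSO4


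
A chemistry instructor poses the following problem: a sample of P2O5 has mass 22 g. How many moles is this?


M(P2O5) = 141.94 g/mol
n = mass/M = 22/141.94 = 0.155 mol

0.155 mol


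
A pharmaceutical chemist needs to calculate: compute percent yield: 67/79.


% yield = actual/theoretical × 100
= 67/79 × 100
= 84.81%

84.81%


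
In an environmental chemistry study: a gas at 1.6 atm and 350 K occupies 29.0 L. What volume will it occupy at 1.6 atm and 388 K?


P1V1/T1 = P2V2/T2
V2 = P1V1T2/(T1P2)
= 1.6×29.0×388/(350×1.6)
= 32.149 L

32.149 L


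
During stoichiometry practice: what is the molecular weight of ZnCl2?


M(ZnCl2) = 1×65.38 + 2×35.45
= 65.38 + 70.9
= 136.28 g/mol

136.28 g/mol


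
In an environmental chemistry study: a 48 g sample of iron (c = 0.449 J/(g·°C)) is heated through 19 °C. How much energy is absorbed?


q = mcΔT = 48 × 0.449 × 19
= 409.49 J

409.49 J


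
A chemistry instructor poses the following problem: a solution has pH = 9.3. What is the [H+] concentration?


[H+] = 10^(-pH) = 10^(-9.3)
= 5.01×10^-10 M

5.01×10^-10 M


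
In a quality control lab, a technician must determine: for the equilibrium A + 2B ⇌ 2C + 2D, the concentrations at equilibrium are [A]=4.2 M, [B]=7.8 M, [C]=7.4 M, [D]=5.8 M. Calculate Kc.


Kc = [C]^2[D]^2/([A][B]^2)
= (7.4^2 × 5.8^2)/(4.2^1 × 7.8^2)
= 1842.1264/255.528
= 7.209

7.209


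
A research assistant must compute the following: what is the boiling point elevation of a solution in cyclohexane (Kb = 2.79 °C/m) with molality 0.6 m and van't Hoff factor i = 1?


ΔTb = Kb × m × i
= 2.79 × 0.6 × 1
= 1.674 °C

1.674 °C


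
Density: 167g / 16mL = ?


ρ = mass/volume
= 167/16
= 10.438 g/mL

10.438 g/mL


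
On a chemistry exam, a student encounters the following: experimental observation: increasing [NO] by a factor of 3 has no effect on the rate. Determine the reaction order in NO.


rate ∝ [NO]^n
rate ∝ [NO]^0
Order in NO: 0

0


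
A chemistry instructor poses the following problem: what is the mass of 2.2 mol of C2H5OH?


M(C2H5OH) = 46.07 g/mol
mass = n × M = 2.2 × 46.07 = 101.35 g

101.35 g


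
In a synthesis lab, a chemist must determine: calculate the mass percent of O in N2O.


M(N2O) = 2×14.01 + 1×16.0 = 44.02 g/mol
Mass of O = 1 × 16.0 = 16.00 g/mol
% O = 16.00/44.02 × 100 = 36.35%

36.35%


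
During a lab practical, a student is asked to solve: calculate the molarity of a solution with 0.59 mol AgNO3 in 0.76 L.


M = n/V = 0.59/0.76 = 0.776 mol/L

0.776 M


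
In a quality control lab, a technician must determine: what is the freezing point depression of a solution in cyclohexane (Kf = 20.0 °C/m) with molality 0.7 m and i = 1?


ΔTf = Kf × m × i
= 20.0 × 0.7 × 1
= 14.0 °C

14.0 °C


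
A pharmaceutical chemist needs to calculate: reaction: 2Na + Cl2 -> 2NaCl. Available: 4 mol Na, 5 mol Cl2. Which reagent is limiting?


Mole ratio available / coefficient:
  Na: 4/2 = 2.000
  Cl2: 5/1 = 5.000
Smaller ratio is limiting.

Na


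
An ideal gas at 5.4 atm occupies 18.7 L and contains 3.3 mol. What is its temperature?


PV = nRT  (R = 0.08206 L·atm/(mol·K))
T = PV/(nR) = 5.4×18.7/(3.3×0.08206)
= 100.98/0.270798
= 372.90 K

372.90 K


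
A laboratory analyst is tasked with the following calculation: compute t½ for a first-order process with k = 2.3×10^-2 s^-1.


t½ = ln2/k = 0.693147/(2.3×10^-2 s^-1)
= 30.14 s

30.14 s


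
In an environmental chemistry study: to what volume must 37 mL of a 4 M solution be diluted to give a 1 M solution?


C1V1 = C2V2
4 × 37 = 1 × V2
V2 = 148/1 = 148.0 mL

148.0 mL


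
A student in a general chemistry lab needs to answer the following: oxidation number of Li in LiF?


Group 1 metal: +1
Oxidation number: +1

+1


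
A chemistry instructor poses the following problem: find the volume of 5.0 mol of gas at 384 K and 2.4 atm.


PV = nRT  (R = 0.08206 L·atm/(mol·K))
V = nRT/P = 5.0×0.08206×384/2.4
= 65.648 L

65.648 L


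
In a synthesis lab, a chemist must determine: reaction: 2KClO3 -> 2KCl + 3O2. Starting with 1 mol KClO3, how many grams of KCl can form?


Mole ratio KCl:KClO3 = 2:2
n(KCl) = 1 × 2/2 = 1.000 mol
mass = 1.000 × 74.55 = 74.55 g

74.55 g


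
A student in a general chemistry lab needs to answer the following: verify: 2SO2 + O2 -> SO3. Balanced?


Equation: 2SO2 + O2 -> SO3
Check atoms: O: 6≠3, S: 2≠1
Not balanced

No, not balanced


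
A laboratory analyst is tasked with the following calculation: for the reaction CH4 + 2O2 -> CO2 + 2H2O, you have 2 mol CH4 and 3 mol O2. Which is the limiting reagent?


Mole ratio available / coefficient:
  CH4: 2/1 = 2.000
  O2: 3/2 = 1.500
Smaller ratio is limiting.

O2


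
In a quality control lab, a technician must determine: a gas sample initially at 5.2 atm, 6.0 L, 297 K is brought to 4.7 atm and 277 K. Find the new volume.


P1V1/T1 = P2V2/T2
V2 = P1V1T2/(T1P2)
= 5.2×6.0×277/(297×4.7)
= 6.191 L

6.191 L


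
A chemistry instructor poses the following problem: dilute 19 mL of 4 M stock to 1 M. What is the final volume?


C1V1 = C2V2
4 × 19 = 1 × V2
V2 = 76/1 = 76.0 mL

76.0 mL


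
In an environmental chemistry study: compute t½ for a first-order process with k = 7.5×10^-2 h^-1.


t½ = ln2/k = 0.693147/(7.5×10^-2 h^-1)
= 9.242 h

9.242 h


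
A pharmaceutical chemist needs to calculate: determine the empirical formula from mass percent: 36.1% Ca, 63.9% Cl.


Assume 100 g sample. Moles of each element:
  Ca: 36.1/40.08 = 0.901 mol
  Cl: 63.9/35.45 = 1.803 mol
Divide by smallest (0.901):
  Ca: 0.901/0.901 = 1.0
  Cl: 1.803/0.901 = 2.0
Empirical formula: CaCl2

CaCl2


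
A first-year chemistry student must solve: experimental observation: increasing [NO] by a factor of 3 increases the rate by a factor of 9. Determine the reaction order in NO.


rate ∝ [NO]^n
3^n = 9 → n = 2
Order in NO: 2

2


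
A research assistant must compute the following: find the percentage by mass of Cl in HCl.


M(HCl) = 1×1.008 + 1×35.45 = 36.458 g/mol
Mass of Cl = 1 × 35.45 = 35.45 g/mol
% Cl = 35.45/36.458 × 100 = 97.24%

97.24%


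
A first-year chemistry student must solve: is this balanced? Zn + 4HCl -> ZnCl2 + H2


Equation: Zn + 4HCl -> ZnCl2 + H2
Check atoms: Cl: 4≠2, H: 4≠2, Zn: 1=1
Not balanced

No, not balanced


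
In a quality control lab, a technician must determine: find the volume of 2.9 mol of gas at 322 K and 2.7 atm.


PV = nRT  (R = 0.08206 L·atm/(mol·K))
V = nRT/P = 2.9×0.08206×322/2.7
= 28.381 L

28.381 L


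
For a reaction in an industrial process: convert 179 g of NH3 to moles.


M(NH3) = 17.03 g/mol
n = mass/M = 179/17.03 = 10.5109 mol

10.5109 mol


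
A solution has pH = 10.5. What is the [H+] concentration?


[H+] = 10^(-pH) = 10^(-10.5)
= 3.16×10^-11 M

3.16×10^-11 M


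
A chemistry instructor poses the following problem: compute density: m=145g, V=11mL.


ρ = mass/volume
= 145/11
= 13.182 g/mL

13.182 g/mL


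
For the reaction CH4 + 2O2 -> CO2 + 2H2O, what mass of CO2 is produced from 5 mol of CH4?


Mole ratio CO2:CH4 = 1:1
n(CO2) = 5 × 1/1 = 5.000 mol
mass = 5.000 × 44.01 = 220.05 g

220.05 g


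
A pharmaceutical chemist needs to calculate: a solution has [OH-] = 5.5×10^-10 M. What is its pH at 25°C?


pOH = -log10([OH-]) = -log10(5.5×10^-10)
= 10 - log10(5.5) = 9.26
pH = 14 - pOH = 14 - 9.26 = 4.74

4.74


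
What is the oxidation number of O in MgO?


O is usually -2
Oxidation number: -2

-2


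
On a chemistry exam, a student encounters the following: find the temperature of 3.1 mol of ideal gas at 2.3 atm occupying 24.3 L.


PV = nRT  (R = 0.08206 L·atm/(mol·K))
T = PV/(nR) = 2.3×24.3/(3.1×0.08206)
= 55.89/0.254386
= 219.71 K

219.71 K


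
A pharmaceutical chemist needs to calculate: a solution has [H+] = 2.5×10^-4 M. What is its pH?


pH = -log10([H+]) = -log10(2.5×10^-4)
= 4 - log10(2.5)
= 4 - 0.4
= 3.6

3.6


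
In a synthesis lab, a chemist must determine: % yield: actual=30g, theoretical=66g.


% yield = actual/theoretical × 100
= 30/66 × 100
= 45.45%

45.45%


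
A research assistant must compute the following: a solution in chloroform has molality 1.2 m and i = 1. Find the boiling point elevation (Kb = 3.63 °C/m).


ΔTb = Kb × m × i
= 3.63 × 1.2 × 1
= 4.356 °C

4.356 °C


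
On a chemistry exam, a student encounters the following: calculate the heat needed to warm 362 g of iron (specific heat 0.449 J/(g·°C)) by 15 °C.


q = mcΔT = 362 × 0.449 × 15
= 2438.07 J

2438.07 J


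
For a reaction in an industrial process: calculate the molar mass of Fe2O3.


M(Fe2O3) = 2×55.85 + 3×16.0
= 111.7 + 48.0
= 159.7 g/mol

159.7 g/mol


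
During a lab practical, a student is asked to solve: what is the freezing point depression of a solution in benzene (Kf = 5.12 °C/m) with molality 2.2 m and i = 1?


ΔTf = Kf × m × i
= 5.12 × 2.2 × 1
= 11.264 °C

11.264 °C


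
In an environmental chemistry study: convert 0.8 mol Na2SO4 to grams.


M(Na2SO4) = 142.05 g/mol
mass = n × M = 0.8 × 142.05 = 113.64 g

113.64 g


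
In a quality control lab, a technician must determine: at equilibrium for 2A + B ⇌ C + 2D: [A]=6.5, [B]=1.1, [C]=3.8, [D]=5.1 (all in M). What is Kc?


Kc = [C][D]^2/([A]^2[B])
= (3.8^1 × 5.1^2)/(6.5^2 × 1.1^1)
= 98.838/46.475
= 2.127

2.127


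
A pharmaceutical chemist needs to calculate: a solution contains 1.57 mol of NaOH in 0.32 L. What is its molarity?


M = n/V = 1.57/0.32 = 4.906 mol/L

4.906 M


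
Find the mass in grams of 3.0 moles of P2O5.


M(P2O5) = 141.94 g/mol
mass = n × M = 3.0 × 141.94 = 425.82 g

425.82 g


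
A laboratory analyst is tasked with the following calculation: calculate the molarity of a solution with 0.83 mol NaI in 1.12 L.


M = n/V = 0.83/1.12 = 0.741 mol/L

0.741 M


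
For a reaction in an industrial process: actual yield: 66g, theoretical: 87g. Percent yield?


% yield = actual/theoretical × 100
= 66/87 × 100
= 75.86%

75.86%


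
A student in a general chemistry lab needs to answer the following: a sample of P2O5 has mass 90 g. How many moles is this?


M(P2O5) = 141.94 g/mol
n = mass/M = 90/141.94 = 0.6341 mol

0.6341 mol


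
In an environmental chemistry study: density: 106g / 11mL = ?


ρ = mass/volume
= 106/11
= 9.636 g/mL

9.636 g/mL


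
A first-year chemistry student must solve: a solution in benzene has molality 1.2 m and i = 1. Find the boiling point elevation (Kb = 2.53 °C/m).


ΔTb = Kb × m × i
= 2.53 × 1.2 × 1
= 3.036 °C

3.036 °C


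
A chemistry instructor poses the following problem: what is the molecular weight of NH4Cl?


M(NH4Cl) = 1×14.01 + 4×1.008 + 1×35.45
= 14.01 + 4.03 + 35.45
= 53.49 g/mol

53.49 g/mol


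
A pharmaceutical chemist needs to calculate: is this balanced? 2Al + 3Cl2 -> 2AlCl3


Equation: 2Al + 3Cl2 -> 2AlCl3
Check atoms: Al: 2=2, Cl: 6=6
Balanced

Yes, balanced


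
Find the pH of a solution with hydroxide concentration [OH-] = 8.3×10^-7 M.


pOH = -log10([OH-]) = -log10(8.3×10^-7)
= 7 - log10(8.3) = 6.08
pH = 14 - pOH = 14 - 6.08 = 7.92

7.92


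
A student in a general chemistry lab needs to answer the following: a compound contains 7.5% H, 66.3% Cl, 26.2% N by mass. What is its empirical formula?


Assume 100 g sample. Moles of each element:
  H: 7.5/1.008 = 7.44 mol
  Cl: 66.3/35.45 = 1.87 mol
  N: 26.2/14.01 = 1.87 mol
Divide by smallest (1.87):
  H: 7.44/1.87 = 3.98
  Cl: 1.87/1.87 = 1.0
  N: 1.87/1.87 = 1.0
Empirical formula: NH4Cl

NH4Cl


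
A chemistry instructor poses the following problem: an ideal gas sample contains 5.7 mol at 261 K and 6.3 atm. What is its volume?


PV = nRT  (R = 0.08206 L·atm/(mol·K))
V = nRT/P = 5.7×0.08206×261/6.3
= 19.378 L

19.378 L


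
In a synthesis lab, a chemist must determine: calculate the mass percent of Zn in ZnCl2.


M(ZnCl2) = 1×65.38 + 2×35.45 = 136.28 g/mol
Mass of Zn = 1 × 65.38 = 65.38 g/mol
% Zn = 65.38/136.28 × 100 = 47.97%

47.97%


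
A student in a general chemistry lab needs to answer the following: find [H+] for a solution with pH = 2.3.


[H+] = 10^(-pH) = 10^(-2.3)
= 5.01×10^-3 M

5.01×10^-3 M


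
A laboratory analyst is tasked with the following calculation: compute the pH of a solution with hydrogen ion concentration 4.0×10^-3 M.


pH = -log10([H+]) = -log10(4.0×10^-3)
= 3 - log10(4.0)
= 3 - 0.6
= 2.4

2.4


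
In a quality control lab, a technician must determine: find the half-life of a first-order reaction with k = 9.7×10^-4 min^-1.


t½ = ln2/k = 0.693147/(9.7×10^-4 min^-1)
= 714.6 min

714.6 min


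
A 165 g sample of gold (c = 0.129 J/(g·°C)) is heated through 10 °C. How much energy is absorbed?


q = mcΔT = 165 × 0.129 × 10
= 212.85 J

212.85 J


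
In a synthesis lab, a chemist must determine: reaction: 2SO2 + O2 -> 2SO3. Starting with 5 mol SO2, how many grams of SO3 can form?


Mole ratio SO3:SO2 = 2:2
n(SO3) = 5 × 2/2 = 5.000 mol
mass = 5.000 × 80.07 = 400.35 g

400.35 g


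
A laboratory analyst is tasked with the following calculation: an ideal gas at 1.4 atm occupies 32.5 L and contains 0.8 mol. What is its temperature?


PV = nRT  (R = 0.08206 L·atm/(mol·K))
T = PV/(nR) = 1.4×32.5/(0.8×0.08206)
= 45.50/0.065648
= 693.09 K

693.09 K


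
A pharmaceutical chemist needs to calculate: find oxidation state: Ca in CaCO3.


Group 2 metal: +2
Oxidation number: +2

+2


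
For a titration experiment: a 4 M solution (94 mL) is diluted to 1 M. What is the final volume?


C1V1 = C2V2
4 × 94 = 1 × V2
V2 = 376/1 = 376.0 mL

376.0 mL


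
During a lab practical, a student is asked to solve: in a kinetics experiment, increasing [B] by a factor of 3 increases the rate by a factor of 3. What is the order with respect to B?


rate ∝ [B]^n
3^n = 3 → n = 1
Order in B: 1

1


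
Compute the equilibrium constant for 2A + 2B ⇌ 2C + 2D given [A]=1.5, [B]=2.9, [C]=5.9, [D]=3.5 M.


Kc = [C]^2[D]^2/([A]^2[B]^2)
= (5.9^2 × 3.5^2)/(1.5^2 × 2.9^2)
= 426.4225/18.9225
= 22.54

22.54


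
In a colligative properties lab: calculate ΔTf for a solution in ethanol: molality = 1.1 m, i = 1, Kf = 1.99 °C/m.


ΔTf = Kf × m × i
= 1.99 × 1.1 × 1
= 2.189 °C

2.189 °C


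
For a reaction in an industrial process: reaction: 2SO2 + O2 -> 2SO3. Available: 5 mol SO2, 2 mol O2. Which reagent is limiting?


Mole ratio available / coefficient:
  SO2: 5/2 = 2.500
  O2: 2/1 = 2.000
Smaller ratio is limiting.

O2


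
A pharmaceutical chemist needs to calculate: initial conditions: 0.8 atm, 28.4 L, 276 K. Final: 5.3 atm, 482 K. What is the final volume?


P1V1/T1 = P2V2/T2
V2 = P1V1T2/(T1P2)
= 0.8×28.4×482/(276×5.3)
= 7.486 L

7.486 L


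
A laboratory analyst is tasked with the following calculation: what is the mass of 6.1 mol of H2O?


M(H2O) = 18.02 g/mol
mass = n × M = 6.1 × 18.02 = 109.92 g

109.92 g


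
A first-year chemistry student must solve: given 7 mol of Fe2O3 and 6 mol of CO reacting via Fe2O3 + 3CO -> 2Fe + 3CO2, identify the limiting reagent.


Mole ratio available / coefficient:
  Fe2O3: 7/1 = 7.000
  CO: 6/3 = 2.000
Smaller ratio is limiting.

CO


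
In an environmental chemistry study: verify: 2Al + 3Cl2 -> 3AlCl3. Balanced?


Equation: 2Al + 3Cl2 -> 3AlCl3
Check atoms: Al: 2≠3, Cl: 6≠9
Not balanced

No, not balanced


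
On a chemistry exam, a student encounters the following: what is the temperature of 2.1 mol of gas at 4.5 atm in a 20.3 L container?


PV = nRT  (R = 0.08206 L·atm/(mol·K))
T = PV/(nR) = 4.5×20.3/(2.1×0.08206)
= 91.35/0.172326
= 530.10 K

530.10 K


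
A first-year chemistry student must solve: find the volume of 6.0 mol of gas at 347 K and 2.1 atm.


PV = nRT  (R = 0.08206 L·atm/(mol·K))
V = nRT/P = 6.0×0.08206×347/2.1
= 81.357 L

81.357 L


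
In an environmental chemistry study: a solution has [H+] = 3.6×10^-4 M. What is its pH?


pH = -log10([H+]) = -log10(3.6×10^-4)
= 4 - log10(3.6)
= 4 - 0.56
= 3.44

3.44


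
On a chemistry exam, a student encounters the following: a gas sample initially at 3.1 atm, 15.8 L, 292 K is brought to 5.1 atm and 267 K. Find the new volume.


P1V1/T1 = P2V2/T2
V2 = P1V1T2/(T1P2)
= 3.1×15.8×267/(292×5.1)
= 8.782 L

8.782 L


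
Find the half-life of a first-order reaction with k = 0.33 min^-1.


t½ = ln2/k = 0.693147/(0.33 min^-1)
= 2.100 min

2.100 min


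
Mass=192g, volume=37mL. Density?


ρ = mass/volume
= 192/37
= 5.189 g/mL

5.189 g/mL


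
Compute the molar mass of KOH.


M(KOH) = 1×39.1 + 1×16.0 + 1×1.008
= 39.1 + 16.0 + 1.01
= 56.11 g/mol

56.11 g/mol


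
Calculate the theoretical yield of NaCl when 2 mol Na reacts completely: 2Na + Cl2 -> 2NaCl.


Mole ratio NaCl:Na = 2:2
n(NaCl) = 2 × 2/2 = 2.000 mol
mass = 2.000 × 58.44 = 116.88 g

116.88 g


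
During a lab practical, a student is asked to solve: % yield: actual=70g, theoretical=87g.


% yield = actual/theoretical × 100
= 70/87 × 100
= 80.46%

80.46%


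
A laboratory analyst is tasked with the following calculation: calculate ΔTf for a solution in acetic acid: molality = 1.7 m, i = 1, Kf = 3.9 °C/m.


ΔTf = Kf × m × i
= 3.9 × 1.7 × 1
= 6.63 °C

6.63 °C


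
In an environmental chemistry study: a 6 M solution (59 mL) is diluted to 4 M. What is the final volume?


C1V1 = C2V2
6 × 59 = 4 × V2
V2 = 354/4 = 88.5 mL

88.5 mL


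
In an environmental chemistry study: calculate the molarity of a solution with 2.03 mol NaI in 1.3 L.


M = n/V = 2.03/1.3 = 1.562 mol/L

1.562 M


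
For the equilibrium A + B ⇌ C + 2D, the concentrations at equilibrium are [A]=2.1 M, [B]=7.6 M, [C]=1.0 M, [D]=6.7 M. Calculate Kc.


Kc = [C][D]^2/([A][B])
= (1.0^1 × 6.7^2)/(2.1^1 × 7.6^1)
= 44.89/15.96
= 2.813

2.813


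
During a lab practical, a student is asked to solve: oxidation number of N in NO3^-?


x + 3(-2) = -1, so x = +5
Oxidation number: +5

+5


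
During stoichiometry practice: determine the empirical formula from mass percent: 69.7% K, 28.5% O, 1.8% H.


Assume 100 g sample. Moles of each element:
  K: 69.7/39.1 = 1.783 mol
  O: 28.5/16.0 = 1.781 mol
  H: 1.8/1.008 = 1.786 mol
Divide by smallest (1.781):
  K: 1.783/1.781 = 1.0
  O: 1.781/1.781 = 1.0
  H: 1.786/1.781 = 1.0
Empirical formula: KOH

KOH


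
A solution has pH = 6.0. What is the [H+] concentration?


[H+] = 10^(-pH) = 10^(-6.0)
= 1.0×10^-6 M

1.0×10^-6 M


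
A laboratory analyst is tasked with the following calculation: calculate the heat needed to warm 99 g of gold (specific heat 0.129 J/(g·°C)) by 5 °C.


q = mcΔT = 99 × 0.129 × 5
= 63.86 J

63.86 J


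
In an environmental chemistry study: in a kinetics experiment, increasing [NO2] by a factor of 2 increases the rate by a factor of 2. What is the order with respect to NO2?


rate ∝ [NO2]^n
2^n = 2 → n = 1
Order in NO2: 1

1


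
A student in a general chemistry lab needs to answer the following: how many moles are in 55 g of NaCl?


M(NaCl) = 58.44 g/mol
n = mass/M = 55/58.44 = 0.9411 mol

0.9411 mol


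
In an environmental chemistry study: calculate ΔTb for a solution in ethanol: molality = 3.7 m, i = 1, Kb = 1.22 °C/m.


ΔTb = Kb × m × i
= 1.22 × 3.7 × 1
= 4.514 °C

4.514 °C


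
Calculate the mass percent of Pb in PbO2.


M(PbO2) = 1×207.2 + 2×16.0 = 239.20 g/mol
Mass of Pb = 1 × 207.2 = 207.20 g/mol
% Pb = 207.20/239.20 × 100 = 86.62%

86.62%


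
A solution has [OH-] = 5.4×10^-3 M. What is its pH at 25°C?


pOH = -log10([OH-]) = -log10(5.4×10^-3)
= 3 - log10(5.4) = 2.27
pH = 14 - pOH = 14 - 2.27 = 11.73

11.73


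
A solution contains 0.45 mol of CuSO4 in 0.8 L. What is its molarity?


M = n/V = 0.45/0.8 = 0.563 mol/L

0.563 M


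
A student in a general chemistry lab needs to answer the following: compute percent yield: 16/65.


% yield = actual/theoretical × 100
= 16/65 × 100
= 24.62%

24.62%


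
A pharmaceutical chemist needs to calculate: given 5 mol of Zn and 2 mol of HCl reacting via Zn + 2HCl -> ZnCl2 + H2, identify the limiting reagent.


Mole ratio available / coefficient:
  Zn: 5/1 = 5.000
  HCl: 2/2 = 1.000
Smaller ratio is limiting.

HCl


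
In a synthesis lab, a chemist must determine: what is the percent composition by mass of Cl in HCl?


M(HCl) = 1×1.008 + 1×35.45 = 36.458 g/mol
Mass of Cl = 1 × 35.45 = 35.45 g/mol
% Cl = 35.45/36.458 × 100 = 97.24%

97.24%


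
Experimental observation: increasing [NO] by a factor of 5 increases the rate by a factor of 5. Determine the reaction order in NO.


rate ∝ [NO]^n
5^n = 5 → n = 1
Order in NO: 1

1


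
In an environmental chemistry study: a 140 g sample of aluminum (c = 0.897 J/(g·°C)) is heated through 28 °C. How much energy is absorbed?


q = mcΔT = 140 × 0.897 × 28
= 3516.24 J

3516.24 J


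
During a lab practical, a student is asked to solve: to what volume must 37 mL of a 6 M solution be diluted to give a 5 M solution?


C1V1 = C2V2
6 × 37 = 5 × V2
V2 = 222/5 = 44.4 mL

44.4 mL


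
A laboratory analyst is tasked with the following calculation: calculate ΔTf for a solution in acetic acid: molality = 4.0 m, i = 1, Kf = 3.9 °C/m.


ΔTf = Kf × m × i
= 3.9 × 4.0 × 1
= 15.6 °C

15.6 °C


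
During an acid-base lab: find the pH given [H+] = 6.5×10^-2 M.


pH = -log10([H+]) = -log10(6.5×10^-2)
= 2 - log10(6.5)
= 2 - 0.81
= 1.19

1.19


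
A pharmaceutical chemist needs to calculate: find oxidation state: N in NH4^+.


x + 4(+1) = +1, so x = -3
Oxidation number: -3

-3


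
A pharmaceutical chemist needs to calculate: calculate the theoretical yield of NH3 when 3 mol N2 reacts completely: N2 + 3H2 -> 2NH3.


Mole ratio NH3:N2 = 2:1
n(NH3) = 3 × 2/1 = 6.000 mol
mass = 6.000 × 17.03 = 102.18 g

102.18 g


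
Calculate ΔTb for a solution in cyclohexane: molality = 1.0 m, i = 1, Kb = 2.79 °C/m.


ΔTb = Kb × m × i
= 2.79 × 1.0 × 1
= 2.79 °C

2.79 °C


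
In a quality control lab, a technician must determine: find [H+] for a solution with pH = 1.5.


[H+] = 10^(-pH) = 10^(-1.5)
= 3.16×10^-2 M

3.16×10^-2 M


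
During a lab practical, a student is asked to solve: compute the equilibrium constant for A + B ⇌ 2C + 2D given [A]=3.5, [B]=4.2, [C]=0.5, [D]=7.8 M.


Kc = [C]^2[D]^2/([A][B])
= (0.5^2 × 7.8^2)/(3.5^1 × 4.2^1)
= 15.21/14.7
= 1.035

1.035


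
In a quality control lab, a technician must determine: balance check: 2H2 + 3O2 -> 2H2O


Equation: 2H2 + 3O2 -> 2H2O
Check atoms: H: 4=4, O: 6≠2
Not balanced

No, not balanced


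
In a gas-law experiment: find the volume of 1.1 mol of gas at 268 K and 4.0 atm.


PV = nRT  (R = 0.08206 L·atm/(mol·K))
V = nRT/P = 1.1×0.08206×268/4.0
= 6.048 L

6.048 L


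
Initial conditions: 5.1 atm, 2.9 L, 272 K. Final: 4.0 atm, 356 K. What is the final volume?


P1V1/T1 = P2V2/T2
V2 = P1V1T2/(T1P2)
= 5.1×2.9×356/(272×4.0)
= 4.839 L

4.839 L


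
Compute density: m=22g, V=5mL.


ρ = mass/volume
= 22/5
= 4.4 g/mL

4.4 g/mL


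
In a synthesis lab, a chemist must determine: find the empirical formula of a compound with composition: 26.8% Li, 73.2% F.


Assume 100 g sample. Moles of each element:
  Li: 26.8/6.94 = 3.862 mol
  F: 73.2/19.0 = 3.853 mol
Divide by smallest (3.853):
  Li: 3.862/3.853 = 1.0
  F: 3.853/3.853 = 1.0
Empirical formula: LiF

LiF


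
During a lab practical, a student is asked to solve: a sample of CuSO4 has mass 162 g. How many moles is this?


M(CuSO4) = 159.62 g/mol
n = mass/M = 162/159.62 = 1.0149 mol

1.0149 mol


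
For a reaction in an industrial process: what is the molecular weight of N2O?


M(N2O) = 2×14.01 + 1×16.0
= 28.02 + 16.0
= 44.02 g/mol

44.02 g/mol


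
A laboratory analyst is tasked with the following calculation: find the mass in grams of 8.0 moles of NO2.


M(NO2) = 46.01 g/mol
mass = n × M = 8.0 × 46.01 = 368.08 g

368.08 g


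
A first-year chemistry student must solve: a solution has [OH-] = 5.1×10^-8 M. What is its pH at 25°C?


pOH = -log10([OH-]) = -log10(5.1×10^-8)
= 8 - log10(5.1) = 7.29
pH = 14 - pOH = 14 - 7.29 = 6.71

6.71


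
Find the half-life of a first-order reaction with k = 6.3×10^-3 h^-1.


t½ = ln2/k = 0.693147/(6.3×10^-3 h^-1)
= 110.0 h

110.0 h


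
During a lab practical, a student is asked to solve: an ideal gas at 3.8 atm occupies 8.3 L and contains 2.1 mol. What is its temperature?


PV = nRT  (R = 0.08206 L·atm/(mol·K))
T = PV/(nR) = 3.8×8.3/(2.1×0.08206)
= 31.54/0.172326
= 183.03 K

183.03 K


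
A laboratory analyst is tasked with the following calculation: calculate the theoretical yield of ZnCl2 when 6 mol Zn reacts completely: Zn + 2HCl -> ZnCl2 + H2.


Mole ratio ZnCl2:Zn = 1:1
n(ZnCl2) = 6 × 1/1 = 6.000 mol
mass = 6.000 × 136.28 = 817.68 g

817.68 g


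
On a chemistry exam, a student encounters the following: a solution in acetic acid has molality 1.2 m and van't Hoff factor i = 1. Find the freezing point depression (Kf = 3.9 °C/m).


ΔTf = Kf × m × i
= 3.9 × 1.2 × 1
= 4.68 °C

4.68 °C
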